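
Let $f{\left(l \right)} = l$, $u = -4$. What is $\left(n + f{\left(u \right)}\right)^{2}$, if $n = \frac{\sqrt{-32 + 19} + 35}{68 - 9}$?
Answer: $\frac{\left(201 - i \sqrt{13}\right)^{2}}{3481} \approx 11.602 - 0.41638 i$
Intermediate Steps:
$n = \frac{35}{59} + \frac{i \sqrt{13}}{59}$ ($n = \frac{\sqrt{-13} + 35}{59} = \left(i \sqrt{13} + 35\right) \frac{1}{59} = \left(35 + i \sqrt{13}\right) \frac{1}{59} = \frac{35}{59} + \frac{i \sqrt{13}}{59} \approx 0.59322 + 0.061111 i$)
$\left(n + f{\left(u \right)}\right)^{2} = \left(\left(\frac{35}{59} + \frac{i \sqrt{13}}{59}\right) - 4\right)^{2} = \left(- \frac{201}{59} + \frac{i \sqrt{13}}{59}\right)^{2}$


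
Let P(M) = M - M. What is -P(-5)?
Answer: 0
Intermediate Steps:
P(M) = 0
-P(-5) = -1*0 = 0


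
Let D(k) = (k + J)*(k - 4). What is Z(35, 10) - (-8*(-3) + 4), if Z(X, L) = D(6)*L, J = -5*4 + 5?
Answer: -208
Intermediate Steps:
J = -15 (J = -20 + 5 = -15)
D(k) = (-15 + k)*(-4 + k) (D(k) = (k - 15)*(k - 4) = (-15 + k)*(-4 + k))
Z(X, L) = -18*L (Z(X, L) = (60 + 6² - 19*6)*L = (60 + 36 - 114)*L = -18*L)
Z(35, 10) - (-8*(-3) + 4) = -18*10 - (-8*(-3) + 4) = -180 - (24 + 4) = -180 - 1*28 = -180 - 28 = -208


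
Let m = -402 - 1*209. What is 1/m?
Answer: -1/611 ≈ -0.0016367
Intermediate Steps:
m = -611 (m = -402 - 209 = -611)
1/m = 1/(-611) = -1/611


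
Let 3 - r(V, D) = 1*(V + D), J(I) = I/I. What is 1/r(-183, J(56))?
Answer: 1/185 ≈ 0.0054054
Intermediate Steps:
J(I) = 1
r(V, D) = 3 - D - V (r(V, D) = 3 - (V + D) = 3 - (D + V) = 3 + (-D - V) = 3 - D - V)
1/r(-183, J(56)) = 1/(3 - 1*1 - 1*(-183)) = 1/(3 - 1 + 183) = 1/185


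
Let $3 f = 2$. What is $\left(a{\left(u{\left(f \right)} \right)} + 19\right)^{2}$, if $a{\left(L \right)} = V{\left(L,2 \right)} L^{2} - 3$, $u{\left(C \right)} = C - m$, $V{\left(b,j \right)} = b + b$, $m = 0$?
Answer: $\frac{200704}{729} \approx 275.31$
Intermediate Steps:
$f = \frac{2}{3}$ ($f = \frac{1}{3} \cdot 2 = \frac{2}{3} \approx 0.66667$)
$V{\left(b,j \right)} = 2 b$
$u{\left(C \right)} = C$ ($u{\left(C \right)} = C - 0 = C + 0 = C$)
$a{\left(L \right)} = -3 + 2 L^{3}$ ($a{\left(L \right)} = 2 L L^{2} - 3 = 2 L^{3} - 3 = -3 + 2 L^{3}$)
$\left(a{\left(u{\left(f \right)} \right)} + 19\right)^{2} = \left(\left(-3 + 2 \left(\frac{2}{3}\right)^{3}\right) + 19\right)^{2} = \left(\left(-3 + 2 \cdot \frac{8}{27}\right) + 19\right)^{2} = \left(\left(-3 + \frac{16}{27}\right) + 19\right)^{2} = \left(- \frac{65}{27} + 19\right)^{2} = \left(\frac{448}{27}\right)^{2} = \frac{200704}{729}$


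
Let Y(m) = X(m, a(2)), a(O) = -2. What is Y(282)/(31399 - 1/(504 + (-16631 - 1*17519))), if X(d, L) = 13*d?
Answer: 123346236/1056450755 ≈ 0.11676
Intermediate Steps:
Y(m) = 13*m
Y(282)/(31399 - 1/(504 + (-16631 - 1*17519))) = (13*282)/(31399 - 1/(504 + (-16631 - 1*17519))) = 3666/(31399 - 1/(504 + (-16631 - 17519))) = 3666/(31399 - 1/(504 - 34150)) = 3666/(31399 - 1/(-33646)) = 3666/(31399 - 1*(-1/33646)) = 3666/(31399 + 1/33646) = 3666/(1056450755/33646) = 3666*(33646/1056450755) = 123346236/1056450755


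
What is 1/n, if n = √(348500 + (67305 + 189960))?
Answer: √605765/605765 ≈ 0.0012848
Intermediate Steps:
n = √605765 (n = √(348500 + 257265) = √605765 ≈ 778.31)
1/n = 1/(√605765) = √605765/605765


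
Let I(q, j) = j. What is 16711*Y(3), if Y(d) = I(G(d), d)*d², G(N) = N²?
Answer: 451197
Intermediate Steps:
Y(d) = d³ (Y(d) = d*d² = d³)
16711*Y(3) = 16711*3³ = 16711*27 = 451197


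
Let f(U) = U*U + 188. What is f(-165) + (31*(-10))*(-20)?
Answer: 33613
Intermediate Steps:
f(U) = 188 + U² (f(U) = U² + 188 = 188 + U²)
f(-165) + (31*(-10))*(-20) = (188 + (-165)²) + (31*(-10))*(-20) = (188 + 27225) - 310*(-20) = 27413 + 6200 = 33613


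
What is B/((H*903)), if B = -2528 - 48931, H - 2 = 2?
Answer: -17153/1204 ≈ -14.247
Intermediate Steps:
H = 4 (H = 2 + 2 = 4)
B = -51459
B/((H*903)) = -51459/(4*903) = -51459/3612 = -51459*1/3612 = -17153/1204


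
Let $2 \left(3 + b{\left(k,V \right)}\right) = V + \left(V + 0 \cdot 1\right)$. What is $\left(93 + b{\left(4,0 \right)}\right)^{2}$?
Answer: $8100$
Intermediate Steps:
$b{\left(k,V \right)} = -3 + V$ ($b{\left(k,V \right)} = -3 + \frac{V + \left(V + 0 \cdot 1\right)}{2} = -3 + \frac{V + \left(V + 0\right)}{2} = -3 + \frac{V + V}{2} = -3 + \frac{2 V}{2} = -3 + V$)
$\left(93 + b{\left(4,0 \right)}\right)^{2} = \left(93 + \left(-3 + 0\right)\right)^{2} = \left(93 - 3\right)^{2} = 90^{2} = 8100$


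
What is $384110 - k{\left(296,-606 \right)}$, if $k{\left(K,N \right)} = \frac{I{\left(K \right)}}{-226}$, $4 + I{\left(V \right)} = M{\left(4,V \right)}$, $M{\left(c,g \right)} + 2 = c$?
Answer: $\frac{43404429}{113} \approx 3.8411 \cdot 10^{5}$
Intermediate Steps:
$M{\left(c,g \right)} = -2 + c$
$I{\left(V \right)} = -2$ ($I{\left(V \right)} = -4 + \left(-2 + 4\right) = -4 + 2 = -2$)
$k{\left(K,N \right)} = \frac{1}{113}$ ($k{\left(K,N \right)} = - \frac{2}{-226} = \left(-2\right) \left(- \frac{1}{226}\right) = \frac{1}{113}$)
$384110 - k{\left(296,-606 \right)} = 384110 - \frac{1}{113} = \frac{43404429}{113}$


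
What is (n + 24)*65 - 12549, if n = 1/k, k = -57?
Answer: -626438/57 ≈ -10990.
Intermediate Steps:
n = -1/57 (n = 1/(-57) = -1/57 ≈ -0.017544)
(n + 24)*65 - 12549 = (-1/57 + 24)*65 - 12549 = (1367/57)*65 - 12549 = 88855/57 - 12549 = -626438/57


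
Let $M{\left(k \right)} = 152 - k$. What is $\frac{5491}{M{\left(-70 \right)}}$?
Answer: $\frac{5491}{222} \approx 24.734$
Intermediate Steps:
$\frac{5491}{M{\left(-70 \right)}} = \frac{5491}{152 - -70} = \frac{5491}{152 + 70} = \frac{5491}{222}$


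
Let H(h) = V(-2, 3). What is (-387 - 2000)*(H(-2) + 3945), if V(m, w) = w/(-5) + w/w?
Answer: -47088349/5 ≈ -9.4177e+6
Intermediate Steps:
V(m, w) = 1 - w/5 (V(m, w) = w*(-⅕) + 1 = -w/5 + 1 = 1 - w/5)
H(h) = ⅖ (H(h) = 1 - ⅕*3 = 1 - ⅗ = ⅖)
(-387 - 2000)*(H(-2) + 3945) = (-387 - 2000)*(⅖ + 3945) = -2387*19727/5 = -47088349/5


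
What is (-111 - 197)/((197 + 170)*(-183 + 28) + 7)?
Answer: 154/28439 ≈ 0.0054151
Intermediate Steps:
(-111 - 197)/((197 + 170)*(-183 + 28) + 7) = -308/(367*(-155) + 7) = -308/(-56885 + 7) = -308/(-56878) = -308*(-1/56878) = 154/28439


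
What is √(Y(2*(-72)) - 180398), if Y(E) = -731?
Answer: I*√181129 ≈ 425.59*I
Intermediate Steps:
√(Y(2*(-72)) - 180398) = √(-731 - 180398) = √(-181129) = I*√181129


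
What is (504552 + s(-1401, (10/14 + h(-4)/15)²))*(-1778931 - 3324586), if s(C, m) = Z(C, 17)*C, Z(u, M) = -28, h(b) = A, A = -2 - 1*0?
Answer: -2775190474260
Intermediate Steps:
A = -2 (A = -2 + 0 = -2)
h(b) = -2
s(C, m) = -28*C
(504552 + s(-1401, (10/14 + h(-4)/15)²))*(-1778931 - 3324586) = (504552 - 28*(-1401))*(-1778931 - 3324586) = (504552 + 39228)*(-5103517) = 543780*(-5103517) = -2775190474260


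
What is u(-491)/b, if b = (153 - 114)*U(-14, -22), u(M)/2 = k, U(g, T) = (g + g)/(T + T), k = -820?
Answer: -18040/273 ≈ -66.081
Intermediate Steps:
U(g, T) = g/T (U(g, T) = (2*g)/((2*T)) = (2*g)*(1/(2*T)) = g/T)
u(M) = -1640 (u(M) = 2*(-820) = -1640)
b = 273/11 (b = (153 - 114)*(-14/(-22)) = 39*(-14*(-1/22)) = 39*(7/11) = 273/11 ≈ 24.818)
u(-491)/b = -1640/273/11 = -1640*11/273 = -18040/273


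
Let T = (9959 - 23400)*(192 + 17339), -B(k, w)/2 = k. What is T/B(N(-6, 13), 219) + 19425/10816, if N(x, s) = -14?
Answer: -637154662409/75712 ≈ -8.4155e+6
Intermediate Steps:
B(k, w) = -2*k
T = -235634171 (T = -13441*17531 = -235634171)
T/B(N(-6, 13), 219) + 19425/10816 = -235634171/((-2*(-14))) + 19425/10816 = -235634171/28 + 19425*(1/10816) = -235634171*1/28 + 19425/10816 = -235634171/28 + 19425/10816 = -637154662409/75712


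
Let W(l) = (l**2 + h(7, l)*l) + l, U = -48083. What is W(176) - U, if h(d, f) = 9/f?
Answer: 79244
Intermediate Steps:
W(l) = 9 + l + l**2 (W(l) = (l**2 + (9/l)*l) + l = (l**2 + 9) + l = (9 + l**2) + l = 9 + l + l**2)
W(176) - U = (9 + 176*(1 + 176)) - 1*(-48083) = (9 + 176*177) + 48083 = (9 + 31152) + 48083 = 31161 + 48083 = 79244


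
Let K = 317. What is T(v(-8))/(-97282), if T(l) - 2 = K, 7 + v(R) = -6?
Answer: -319/97282 ≈ -0.0032791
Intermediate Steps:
v(R) = -13 (v(R) = -7 - 6 = -13)
T(l) = 319 (T(l) = 2 + 317 = 319)
T(v(-8))/(-97282) = 319/(-97282) = 319*(-1/97282) = -319/97282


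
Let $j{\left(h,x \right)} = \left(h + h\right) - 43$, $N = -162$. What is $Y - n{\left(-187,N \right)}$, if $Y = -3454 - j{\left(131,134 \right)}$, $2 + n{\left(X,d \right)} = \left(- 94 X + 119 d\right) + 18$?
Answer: $-1989$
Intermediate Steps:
$j{\left(h,x \right)} = -43 + 2 h$ ($j{\left(h,x \right)} = 2 h - 43 = -43 + 2 h$)
$n{\left(X,d \right)} = 16 - 94 X + 119 d$ ($n{\left(X,d \right)} = -2 - \left(-18 - 119 d + 94 X\right) = -2 + \left(18 - 94 X + 119 d\right) = 16 - 94 X + 119 d$)
$Y = -3673$ ($Y = -3454 - \left(-43 + 2 \cdot 131\right) = -3454 - \left(-43 + 262\right) = -3454 - 219 = -3673$)
$Y - n{\left(-187,N \right)} = -3673 - \left(16 - -17578 + 119 \left(-162\right)\right) = -3673 - \left(16 + 17578 - 19278\right) = -3673 - -1684 = -3673 + 1684 = -1989$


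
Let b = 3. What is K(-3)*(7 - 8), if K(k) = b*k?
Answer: 9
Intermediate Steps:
K(k) = 3*k
K(-3)*(7 - 8) = (3*(-3))*(7 - 8) = -9*(-1) = 9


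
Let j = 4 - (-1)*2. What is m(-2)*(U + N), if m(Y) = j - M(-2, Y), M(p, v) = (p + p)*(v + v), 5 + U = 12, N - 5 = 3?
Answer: -150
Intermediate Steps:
j = 6 (j = 4 - 1*(-2) = 4 + 2 = 6)
N = 8 (N = 5 + 3 = 8)
U = 7 (U = -5 + 12 = 7)
M(p, v) = 4*p*v (M(p, v) = (2*p)*(2*v) = 4*p*v)
m(Y) = 6 + 8*Y (m(Y) = 6 - 4*(-2)*Y = 6 - (-8)*Y = 6 + 8*Y)
m(-2)*(U + N) = (6 + 8*(-2))*(7 + 8) = (6 - 16)*15 = -10*15 = -150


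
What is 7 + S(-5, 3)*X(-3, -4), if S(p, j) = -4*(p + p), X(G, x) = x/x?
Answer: 47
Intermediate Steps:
X(G, x) = 1
S(p, j) = -8*p
7 + S(-5, 3)*X(-3, -4) = 7 - 8*(-5)*1 = 7 + 40*1 = 7 + 40 = 47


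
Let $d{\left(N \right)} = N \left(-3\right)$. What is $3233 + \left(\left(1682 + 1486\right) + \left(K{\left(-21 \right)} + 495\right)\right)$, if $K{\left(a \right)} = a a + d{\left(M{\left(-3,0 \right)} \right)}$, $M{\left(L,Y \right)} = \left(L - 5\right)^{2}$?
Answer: $7145$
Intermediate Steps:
$M{\left(L,Y \right)} = \left(-5 + L\right)^{2}$
$d{\left(N \right)} = - 3 N$
$K{\left(a \right)} = -192 + a^{2}$ ($K{\left(a \right)} = a a - 3 \left(-5 - 3\right)^{2} = a^{2} - 3 \left(-8\right)^{2} = a^{2} - 192 = -192 + a^{2}$)
$3233 + \left(\left(1682 + 1486\right) + \left(K{\left(-21 \right)} + 495\right)\right) = 3233 + \left(\left(1682 + 1486\right) + \left(\left(-192 + \left(-21\right)^{2}\right) + 495\right)\right) = 3233 + \left(3168 + \left(\left(-192 + 441\right) + 495\right)\right) = 3233 + \left(3168 + \left(249 + 495\right)\right) = 3233 + \left(3168 + 744\right) = 3233 + 3912 = 7145$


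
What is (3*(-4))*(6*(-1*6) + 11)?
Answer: 300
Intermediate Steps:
(3*(-4))*(6*(-1*6) + 11) = -12*(6*(-6) + 11) = -12*(-36 + 11) = -12*(-25) = 300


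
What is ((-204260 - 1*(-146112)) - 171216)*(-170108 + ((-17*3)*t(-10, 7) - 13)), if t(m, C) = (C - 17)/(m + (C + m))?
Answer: 507372205212/13 ≈ 3.9029e+10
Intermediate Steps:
t(m, C) = (-17 + C)/(C + 2*m)
((-204260 - 1*(-146112)) - 171216)*(-170108 + ((-17*3)*t(-10, 7) - 13)) = ((-204260 - 1*(-146112)) - 171216)*(-170108 + ((-17*3)*((-17 + 7)/(7 + 2*(-10))) - 13)) = ((-204260 + 146112) - 171216)*(-170108 + (-51*(-10)/(7 - 20) - 13)) = (-58148 - 171216)*(-170108 + (-51*(-10)/(-13) - 13)) = -229364*(-170108 + (-(-51)*(-10)/13 - 13)) = -229364*(-170108 + (-51*10/13 - 13)) = -229364*(-170108 + (-510/13 - 13)) = -229364*(-170108 - 679/13) = -229364*(-2212083/13) = 507372205212/13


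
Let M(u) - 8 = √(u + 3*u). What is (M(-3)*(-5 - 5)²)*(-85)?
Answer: -68000 - 17000*I*√3 ≈ -68000.0 - 29445.0*I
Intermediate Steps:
M(u) = 8 + 2*√u (M(u) = 8 + √(u + 3*u) = 8 + √(4*u) = 8 + 2*√u)
(M(-3)*(-5 - 5)²)*(-85) = ((8 + 2*√(-3))*(-5 - 5)²)*(-85) = ((8 + 2*(I*√3))*(-10)²)*(-85) = ((8 + 2*I*√3)*100)*(-85) = (800 + 200*I*√3)*(-85) = -68000 - 17000*I*√3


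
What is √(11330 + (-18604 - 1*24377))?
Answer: I*√31651 ≈ 177.91*I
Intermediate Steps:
√(11330 + (-18604 - 1*24377)) = √(11330 + (-18604 - 24377)) = √(11330 - 42981) = √(-31651) = I*√31651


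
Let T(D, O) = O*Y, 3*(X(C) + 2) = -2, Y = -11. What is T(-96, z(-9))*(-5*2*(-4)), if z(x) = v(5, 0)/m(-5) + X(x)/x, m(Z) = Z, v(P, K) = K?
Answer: -3520/27 ≈ -130.37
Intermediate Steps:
X(C) = -8/3 (X(C) = -2 + (⅓)*(-2) = -2 - ⅔ = -8/3)
z(x) = -8/(3*x) (z(x) = 0/(-5) - 8/(3*x) = 0*(-⅕) - 8/(3*x) = 0 - 8/(3*x) = -8/(3*x))
T(D, O) = -11*O (T(D, O) = O*(-11) = -11*O)
T(-96, z(-9))*(-5*2*(-4)) = (-(-88)/(3*(-9)))*(-5*2*(-4)) = (-(-88)*(-1)/(3*9))*(-10*(-4)) = -11*8/27*40 = -88/27*40 = -3520/27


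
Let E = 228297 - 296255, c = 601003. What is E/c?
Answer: -67958/601003 ≈ -0.11307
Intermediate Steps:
E = -67958
E/c = -67958/601003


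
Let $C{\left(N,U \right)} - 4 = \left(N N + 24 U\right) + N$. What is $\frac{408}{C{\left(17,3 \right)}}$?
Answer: $\frac{204}{191} \approx 1.0681$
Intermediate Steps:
$C{\left(N,U \right)} = 4 + N + N^{2} + 24 U$ ($C{\left(N,U \right)} = 4 + \left(\left(N N + 24 U\right) + N\right) = 4 + \left(\left(N^{2} + 24 U\right) + N\right) = 4 + \left(N + N^{2} + 24 U\right) = 4 + N + N^{2} + 24 U$)
$\frac{408}{C{\left(17,3 \right)}} = \frac{408}{4 + 17 + 17^{2} + 24 \cdot 3} = \frac{408}{4 + 17 + 289 + 72} = \frac{408}{382} = 408 \cdot \frac{1}{382} = \frac{204}{191}$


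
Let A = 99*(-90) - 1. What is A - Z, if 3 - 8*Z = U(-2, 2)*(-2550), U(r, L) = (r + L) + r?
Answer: -66191/8 ≈ -8273.9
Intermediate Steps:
A = -8911 (A = -8910 - 1 = -8911)
U(r, L) = L + 2*r (U(r, L) = (L + r) + r = L + 2*r)
Z = -5097/8 (Z = 3/8 - (2 + 2*(-2))*(-2550)/8 = 3/8 - (2 - 4)*(-2550)/8 = 3/8 - (-1)*(-2550)/4 = 3/8 - 1/8*5100 = 3/8 - 1275/2 = -5097/8 ≈ -637.13)
A - Z = -8911 - 1*(-5097/8) = -8911 + 5097/8 = -66191/8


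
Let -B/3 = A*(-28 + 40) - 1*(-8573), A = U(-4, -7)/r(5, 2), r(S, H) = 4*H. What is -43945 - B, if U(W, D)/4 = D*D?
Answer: -17344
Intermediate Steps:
U(W, D) = 4*D² (U(W, D) = 4*(D*D) = 4*D²)
A = 49/2 (A = (4*(-7)²)/((4*2)) = (4*49)/8 = 196*(⅛) = 49/2 ≈ 24.500)
B = -26601 (B = -3*(49*(-28 + 40)/2 - 1*(-8573)) = -3*((49/2)*12 + 8573) = -3*(294 + 8573) = -3*8867 = -26601)
-43945 - B = -43945 - 1*(-26601) = -43945 + 26601 = -17344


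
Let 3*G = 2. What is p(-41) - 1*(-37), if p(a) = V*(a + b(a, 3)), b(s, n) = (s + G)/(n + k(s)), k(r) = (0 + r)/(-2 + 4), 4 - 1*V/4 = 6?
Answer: 36389/105 ≈ 346.56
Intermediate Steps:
V = -8 (V = 16 - 4*6 = 16 - 24 = -8)
G = 2/3 (G = (1/3)*2 = 2/3 ≈ 0.66667)
k(r) = r/2
b(s, n) = (2/3 + s)/(n + s/2) (b(s, n) = (s + 2/3)/(n + s/2) = (2/3 + s)/(n + s/2))
p(a) = -8*a - 16*(2 + 3*a)/(3*(6 + a)) (p(a) = -8*(a + 2*(2 + 3*a)/(3*(a + 2*3))) = -8*(a + 2*(2 + 3*a)/(3*(a + 6))) = -8*(a + 2*(2 + 3*a)/(3*(6 + a))) = -8*a - 16*(2 + 3*a)/(3*(6 + a)))
p(-41) - 1*(-37) = 8*(-4 - 24*(-41) - 3*(-41)**2)/(3*(6 - 41)) - 1*(-37) = (8/3)*(-4 + 984 - 3*1681)/(-35) + 37 = (8/3)*(-1/35)*(-4 + 984 - 5043) + 37 = (8/3)*(-1/35)*(-4063) + 37 = 32504/105 + 37 = 36389/105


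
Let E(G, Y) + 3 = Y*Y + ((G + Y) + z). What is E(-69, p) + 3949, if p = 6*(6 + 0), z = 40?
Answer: 5249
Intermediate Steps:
p = 36 (p = 6*6 = 36)
E(G, Y) = 37 + G + Y + Y**2 (E(G, Y) = -3 + (Y*Y + ((G + Y) + 40)) = -3 + (Y**2 + (40 + G + Y)) = -3 + (40 + G + Y + Y**2) = 37 + G + Y + Y**2)
E(-69, p) + 3949 = (37 - 69 + 36 + 36**2) + 3949 = (37 - 69 + 36 + 1296) + 3949 = 1300 + 3949 = 5249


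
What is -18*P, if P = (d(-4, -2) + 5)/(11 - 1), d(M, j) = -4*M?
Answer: -189/5 ≈ -37.800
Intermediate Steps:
P = 21/10 (P = (-4*(-4) + 5)/(11 - 1) = (16 + 5)/10 = 21*(⅒) = 21/10 ≈ 2.1000)
-18*P = -18*21/10 = -189/5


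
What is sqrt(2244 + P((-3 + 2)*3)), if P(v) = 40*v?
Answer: 6*sqrt(59) ≈ 46.087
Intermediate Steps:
sqrt(2244 + P((-3 + 2)*3)) = sqrt(2244 + 40*((-3 + 2)*3)) = sqrt(2244 + 40*(-1*3)) = sqrt(2244 + 40*(-3)) = sqrt(2244 - 120) = sqrt(2124) = 6*sqrt(59)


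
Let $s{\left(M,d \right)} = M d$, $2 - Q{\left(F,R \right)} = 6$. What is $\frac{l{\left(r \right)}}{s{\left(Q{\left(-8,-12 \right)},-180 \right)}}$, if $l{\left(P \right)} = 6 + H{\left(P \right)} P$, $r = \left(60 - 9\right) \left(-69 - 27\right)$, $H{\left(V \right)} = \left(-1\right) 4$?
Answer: $\frac{653}{24} \approx 27.208$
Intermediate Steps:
$H{\left(V \right)} = -4$
$Q{\left(F,R \right)} = -4$ ($Q{\left(F,R \right)} = 2 - 6 = -4$)
$r = -4896$ ($r = 51 \left(-96\right) = -4896$)
$l{\left(P \right)} = 6 - 4 P$
$\frac{l{\left(r \right)}}{s{\left(Q{\left(-8,-12 \right)},-180 \right)}} = \frac{6 - -19584}{\left(-4\right) \left(-180\right)} = \frac{6 + 19584}{720} = 19590 \cdot \frac{1}{720} = \frac{653}{24}$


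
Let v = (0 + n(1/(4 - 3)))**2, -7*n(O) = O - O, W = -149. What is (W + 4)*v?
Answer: 0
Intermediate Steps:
n(O) = 0 (n(O) = -(O - O)/7 = -1/7*0 = 0)
v = 0 (v = (0 + 0)**2 = 0**2 = 0)
(W + 4)*v = (-149 + 4)*0 = -145*0 = 0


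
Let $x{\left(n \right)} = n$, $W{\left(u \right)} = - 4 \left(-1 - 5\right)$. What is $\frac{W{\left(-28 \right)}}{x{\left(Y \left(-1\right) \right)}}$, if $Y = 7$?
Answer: $- \frac{24}{7} \approx -3.4286$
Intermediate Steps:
$W{\left(u \right)} = 24$ ($W{\left(u \right)} = \left(-4\right) \left(-6\right) = 24$)
$\frac{W{\left(-28 \right)}}{x{\left(Y \left(-1\right) \right)}} = \frac{24}{7 \left(-1\right)} = \frac{24}{-7} = 24 \left(- \frac{1}{7}\right) = - \frac{24}{7}$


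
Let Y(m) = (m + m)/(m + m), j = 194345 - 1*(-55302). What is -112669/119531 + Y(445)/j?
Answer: -28127358312/29840555557 ≈ -0.94259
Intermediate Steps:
j = 249647 (j = 194345 + 55302 = 249647)
Y(m) = 1 (Y(m) = (2*m)/((2*m)) = (2*m)*(1/(2*m)) = 1)
-112669/119531 + Y(445)/j = -112669/119531 + 1/249647 = -28127358312/29840555557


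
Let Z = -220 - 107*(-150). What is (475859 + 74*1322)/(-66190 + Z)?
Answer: -573687/50360 ≈ -11.392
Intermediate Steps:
Z = 15830 (Z = -220 + 16050 = 15830)
(475859 + 74*1322)/(-66190 + Z) = (475859 + 74*1322)/(-66190 + 15830) = (475859 + 97828)/(-50360) = 573687*(-1/50360) = -573687/50360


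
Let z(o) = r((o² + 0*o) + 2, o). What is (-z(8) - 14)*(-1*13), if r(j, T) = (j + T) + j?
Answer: 2002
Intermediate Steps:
r(j, T) = T + 2*j (r(j, T) = (T + j) + j = T + 2*j)
z(o) = 4 + o + 2*o² (z(o) = o + 2*((o² + 0*o) + 2) = o + 2*((o² + 0) + 2) = o + 2*(o² + 2) = o + 2*(2 + o²) = o + (4 + 2*o²) = 4 + o + 2*o²)
(-z(8) - 14)*(-1*13) = (-(4 + 8 + 2*8²) - 14)*(-1*13) = (-(4 + 8 + 2*64) - 14)*(-13) = (-(4 + 8 + 128) - 14)*(-13) = (-1*140 - 14)*(-13) = (-140 - 14)*(-13) = -154*(-13) = 2002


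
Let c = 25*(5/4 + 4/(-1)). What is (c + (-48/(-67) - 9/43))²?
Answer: 618473717761/132802576 ≈ 4657.1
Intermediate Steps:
c = -275/4 (c = 25*(5*(¼) + 4*(-1)) = 25*(5/4 - 4) = 25*(-11/4) = -275/4 ≈ -68.750)
(c + (-48/(-67) - 9/43))² = (-275/4 + (-48/(-67) - 9/43))² = (-275/4 + (-48*(-1/67) - 9*1/43))² = (-275/4 + (48/67 - 9/43))² = (-275/4 + 1461/2881)² = (-786431/11524)² = 618473717761/132802576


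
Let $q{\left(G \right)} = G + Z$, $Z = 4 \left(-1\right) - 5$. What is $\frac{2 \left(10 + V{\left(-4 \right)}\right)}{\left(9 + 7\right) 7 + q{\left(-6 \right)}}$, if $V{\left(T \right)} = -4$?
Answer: $\frac{12}{97} \approx 0.12371$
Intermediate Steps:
$Z = -9$ ($Z = -4 - 5 = -9$)
$q{\left(G \right)} = -9 + G$ ($q{\left(G \right)} = G - 9 = -9 + G$)
$\frac{2 \left(10 + V{\left(-4 \right)}\right)}{\left(9 + 7\right) 7 + q{\left(-6 \right)}} = \frac{2 \left(10 - 4\right)}{\left(9 + 7\right) 7 - 15} = \frac{2 \cdot 6}{16 \cdot 7 - 15} = \frac{12}{112 - 15} = \frac{12}{97}$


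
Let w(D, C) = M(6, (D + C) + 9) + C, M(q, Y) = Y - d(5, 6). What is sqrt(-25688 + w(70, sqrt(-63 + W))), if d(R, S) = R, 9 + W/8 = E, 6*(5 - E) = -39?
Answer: sqrt(-25614 + 2*I*sqrt(43)) ≈ 0.041 + 160.04*I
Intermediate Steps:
E = 23/2 (E = 5 - 1/6*(-39) = 5 + 13/2 = 23/2 ≈ 11.500)
W = 20 (W = -72 + 8*(23/2) = -72 + 92 = 20)
M(q, Y) = -5 + Y (M(q, Y) = Y - 1*5 = Y - 5 = -5 + Y)
w(D, C) = 4 + D + 2*C (w(D, C) = (-5 + ((D + C) + 9)) + C = (-5 + ((C + D) + 9)) + C = (-5 + (9 + C + D)) + C = (4 + C + D) + C = 4 + D + 2*C)
sqrt(-25688 + w(70, sqrt(-63 + W))) = sqrt(-25688 + (4 + 70 + 2*sqrt(-63 + 20))) = sqrt(-25688 + (4 + 70 + 2*sqrt(-43))) = sqrt(-25688 + (4 + 70 + 2*(I*sqrt(43)))) = sqrt(-25688 + (4 + 70 + 2*I*sqrt(43))) = sqrt(-25688 + (74 + 2*I*sqrt(43))) = sqrt(-25614 + 2*I*sqrt(43))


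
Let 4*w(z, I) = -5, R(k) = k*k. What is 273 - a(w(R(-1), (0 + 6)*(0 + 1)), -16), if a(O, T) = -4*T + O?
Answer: 841/4 ≈ 210.25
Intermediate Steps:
R(k) = k²
w(z, I) = -5/4 (w(z, I) = (¼)*(-5) = -5/4)
a(O, T) = O - 4*T
273 - a(w(R(-1), (0 + 6)*(0 + 1)), -16) = 273 - (-5/4 - 4*(-16)) = 273 - (-5/4 + 64) = 273 - 1*251/4 = 273 - 251/4 = 841/4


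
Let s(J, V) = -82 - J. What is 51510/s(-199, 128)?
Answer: 17170/39 ≈ 440.26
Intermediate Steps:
51510/s(-199, 128) = 51510/(-82 - 1*(-199)) = 51510/(-82 + 199) = 51510/117 = 51510*(1/117) = 17170/39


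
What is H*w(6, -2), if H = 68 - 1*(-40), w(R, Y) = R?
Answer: 648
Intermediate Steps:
H = 108 (H = 68 + 40 = 108)
H*w(6, -2) = 108*6 = 648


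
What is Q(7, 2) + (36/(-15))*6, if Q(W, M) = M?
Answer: -62/5 ≈ -12.400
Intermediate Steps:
Q(7, 2) + (36/(-15))*6 = 2 + (36/(-15))*6 = 2 + (36*(-1/15))*6 = 2 - 12/5*6 = 2 - 72/5 = -62/5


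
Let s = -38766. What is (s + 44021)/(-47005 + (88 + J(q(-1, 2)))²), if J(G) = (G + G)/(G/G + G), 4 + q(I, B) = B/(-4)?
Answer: -257495/1901289 ≈ -0.13543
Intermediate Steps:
q(I, B) = -4 - B/4 (q(I, B) = -4 + B/(-4) = -4 + B*(-¼) = -4 - B/4)
J(G) = 2*G/(1 + G) (J(G) = (2*G)/(1 + G) = 2*G/(1 + G))
(s + 44021)/(-47005 + (88 + J(q(-1, 2)))²) = (-38766 + 44021)/(-47005 + (88 + 2*(-4 - ¼*2)/(1 + (-4 - ¼*2)))²) = 5255/(-47005 + (88 + 2*(-4 - ½)/(1 + (-4 - ½)))²) = 5255/(-47005 + (88 + 2*(-9/2)/(1 - 9/2))²) = 5255/(-47005 + (88 + 2*(-9/2)/(-7/2))²) = 5255/(-47005 + (88 + 2*(-9/2)*(-2/7))²) = 5255/(-47005 + (88 + 18/7)²) = 5255/(-47005 + (634/7)²) = 5255/(-47005 + 401956/49) = 5255/(-1901289/49) = 5255*(-49/1901289) = -257495/1901289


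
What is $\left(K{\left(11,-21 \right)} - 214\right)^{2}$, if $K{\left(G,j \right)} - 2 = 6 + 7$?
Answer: $39601$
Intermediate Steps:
$K{\left(G,j \right)} = 15$ ($K{\left(G,j \right)} = 2 + \left(6 + 7\right) = 2 + 13 = 15$)
$\left(K{\left(11,-21 \right)} - 214\right)^{2} = \left(15 - 214\right)^{2} = \left(-199\right)^{2} = 39601$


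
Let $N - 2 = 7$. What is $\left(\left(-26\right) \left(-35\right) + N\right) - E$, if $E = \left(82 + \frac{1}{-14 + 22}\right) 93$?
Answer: $- \frac{53749}{8} \approx -6718.6$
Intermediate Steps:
$N = 9$ ($N = 2 + 7 = 9$)
$E = \frac{61101}{8}$ ($E = \left(82 + \frac{1}{8}\right) 93 = \frac{657}{8} \cdot 93 = \frac{61101}{8} \approx 7637.6$)
$\left(\left(-26\right) \left(-35\right) + N\right) - E = \left(\left(-26\right) \left(-35\right) + 9\right) - \frac{61101}{8} = \left(910 + 9\right) - \frac{61101}{8} = 919 - \frac{61101}{8} = - \frac{53749}{8}$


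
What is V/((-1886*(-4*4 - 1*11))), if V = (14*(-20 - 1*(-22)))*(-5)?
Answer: -70/25461 ≈ -0.0027493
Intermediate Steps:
V = -140 (V = (14*(-20 + 22))*(-5) = (14*2)*(-5) = 28*(-5) = -140)
V/((-1886*(-4*4 - 1*11))) = -140*(-1/(1886*(-4*4 - 1*11))) = -140*(-1/(1886*(-16 - 11))) = -140/((-1886*(-27))) = -140/50922 = -140*1/50922 = -70/25461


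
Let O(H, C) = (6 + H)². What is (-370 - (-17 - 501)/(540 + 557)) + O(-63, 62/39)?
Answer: 3158781/1097 ≈ 2879.5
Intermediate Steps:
(-370 - (-17 - 501)/(540 + 557)) + O(-63, 62/39) = (-370 - (-17 - 501)/(540 + 557)) + (6 - 63)² = (-370 - (-518)/1097) + (-57)² = (-370 - (-518)/1097) + 3249 = (-370 - 1*(-518/1097)) + 3249 = (-370 + 518/1097) + 3249 = -405372/1097 + 3249 = 3158781/1097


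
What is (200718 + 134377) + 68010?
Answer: 403105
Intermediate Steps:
(200718 + 134377) + 68010 = 335095 + 68010 = 403105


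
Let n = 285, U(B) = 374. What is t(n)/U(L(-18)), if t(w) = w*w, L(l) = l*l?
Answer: 81225/374 ≈ 217.18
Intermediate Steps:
L(l) = l**2
t(w) = w**2
t(n)/U(L(-18)) = 285**2/374 = 81225*(1/374) = 81225/374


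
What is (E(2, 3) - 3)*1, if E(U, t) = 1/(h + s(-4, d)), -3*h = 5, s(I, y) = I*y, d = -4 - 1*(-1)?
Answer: -90/31 ≈ -2.9032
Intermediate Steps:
d = -3 (d = -4 + 1 = -3)
h = -5/3 (h = -⅓*5 = -5/3 ≈ -1.6667)
E(U, t) = 3/31 (E(U, t) = 1/(-5/3 - 4*(-3)) = 1/(-5/3 + 12) = 1/(31/3) = 3/31)
(E(2, 3) - 3)*1 = (3/31 - 3)*1 = -90/31*1 = -90/31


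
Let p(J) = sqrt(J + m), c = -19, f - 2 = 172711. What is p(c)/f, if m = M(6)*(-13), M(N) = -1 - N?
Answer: 2*sqrt(2)/57571 ≈ 4.9129e-5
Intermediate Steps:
f = 172713 (f = 2 + 172711 = 172713)
m = 91 (m = (-1 - 1*6)*(-13) = (-1 - 6)*(-13) = -7*(-13) = 91)
p(J) = sqrt(91 + J) (p(J) = sqrt(J + 91) = sqrt(91 + J))
p(c)/f = sqrt(91 - 19)/172713 = sqrt(72)*(1/172713) = (6*sqrt(2))*(1/172713) = 2*sqrt(2)/57571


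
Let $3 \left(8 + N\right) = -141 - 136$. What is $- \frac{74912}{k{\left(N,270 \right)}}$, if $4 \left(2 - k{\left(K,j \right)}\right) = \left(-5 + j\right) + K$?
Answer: $\frac{449472}{235} \approx 1912.6$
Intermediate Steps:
$N = - \frac{301}{3}$ ($N = -8 + \frac{-141 - 136}{3} = -8 + \frac{1}{3} \left(-277\right) = -8 - \frac{277}{3} = - \frac{301}{3} \approx -100.33$)
$k{\left(K,j \right)} = \frac{13}{4} - \frac{K}{4} - \frac{j}{4}$ ($k{\left(K,j \right)} = 2 - \frac{\left(-5 + j\right) + K}{4} = 2 - \frac{-5 + K + j}{4} = 2 - \left(- \frac{5}{4} + \frac{K}{4} + \frac{j}{4}\right) = \frac{13}{4} - \frac{K}{4} - \frac{j}{4}$)
$- \frac{74912}{k{\left(N,270 \right)}} = - \frac{74912}{\frac{13}{4} - - \frac{301}{12} - \frac{135}{2}} = - \frac{74912}{\frac{13}{4} + \frac{301}{12} - \frac{135}{2}} = - \frac{74912}{- \frac{235}{6}} = \left(-74912\right) \left(- \frac{6}{235}\right) = \frac{449472}{235}$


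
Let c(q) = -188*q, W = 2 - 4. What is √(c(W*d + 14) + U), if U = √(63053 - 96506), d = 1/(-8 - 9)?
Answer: √(-767040 + 2601*I*√413)/17 ≈ 1.7741 + 51.549*I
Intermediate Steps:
W = -2
d = -1/17 (d = 1/(-17) = -1/17 ≈ -0.058824)
U = 9*I*√413 (U = √(-33453) = 9*I*√413 ≈ 182.9*I)
√(c(W*d + 14) + U) = √(-188*(-2*(-1/17) + 14) + 9*I*√413) = √(-188*(2/17 + 14) + 9*I*√413) = √(-188*240/17 + 9*I*√413) = √(-45120/17 + 9*I*√413)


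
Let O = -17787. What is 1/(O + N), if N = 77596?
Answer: 1/59809 ≈ 1.6720e-5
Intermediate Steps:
1/(O + N) = 1/(-17787 + 77596) = 1/59809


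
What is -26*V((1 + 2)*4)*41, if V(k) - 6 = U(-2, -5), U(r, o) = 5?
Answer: -11726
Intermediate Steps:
V(k) = 11 (V(k) = 6 + 5 = 11)
-26*V((1 + 2)*4)*41 = -26*11*41 = -286*41 = -11726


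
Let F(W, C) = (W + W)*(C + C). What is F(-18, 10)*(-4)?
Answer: 2880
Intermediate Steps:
F(W, C) = 4*C*W (F(W, C) = (2*W)*(2*C) = 4*C*W)
F(-18, 10)*(-4) = (4*10*(-18))*(-4) = -720*(-4) = 2880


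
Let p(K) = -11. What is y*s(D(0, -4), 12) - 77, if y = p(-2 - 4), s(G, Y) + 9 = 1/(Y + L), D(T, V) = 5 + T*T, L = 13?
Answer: 539/25 ≈ 21.560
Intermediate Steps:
D(T, V) = 5 + T²
s(G, Y) = -9 + 1/(13 + Y) (s(G, Y) = -9 + 1/(Y + 13) = -9 + 1/(13 + Y))
y = -11
y*s(D(0, -4), 12) - 77 = -11*(-116 - 9*12)/(13 + 12) - 77 = -11*(-116 - 108)/25 - 77 = -11*(-224)/25 - 77 = -11*(-224/25) - 77 = 2464/25 - 77 = 539/25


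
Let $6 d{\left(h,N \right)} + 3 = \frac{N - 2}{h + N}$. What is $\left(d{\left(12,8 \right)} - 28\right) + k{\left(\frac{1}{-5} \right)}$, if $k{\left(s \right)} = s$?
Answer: $- \frac{573}{20} \approx -28.65$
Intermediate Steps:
$d{\left(h,N \right)} = - \frac{1}{2} + \frac{-2 + N}{6 \left(N + h\right)}$ ($d{\left(h,N \right)} = - \frac{1}{2} + \frac{\left(N - 2\right) \frac{1}{h + N}}{6} = - \frac{1}{2} + \frac{\left(-2 + N\right) \frac{1}{N + h}}{6} = - \frac{1}{2} + \frac{\frac{1}{N + h} \left(-2 + N\right)}{6} = - \frac{1}{2} + \frac{-2 + N}{6 \left(N + h\right)}$)
$\left(d{\left(12,8 \right)} - 28\right) + k{\left(\frac{1}{-5} \right)} = \left(\frac{- \frac{1}{3} - 6 - \frac{8}{3}}{8 + 12} - 28\right) + \frac{1}{-5} = \left(\frac{- \frac{1}{3} - 6 - \frac{8}{3}}{20} - 28\right) - \frac{1}{5} = \left(\frac{1}{20} \left(-9\right) - 28\right) - \frac{1}{5} = \left(- \frac{9}{20} - 28\right) - \frac{1}{5} = - \frac{569}{20} - \frac{1}{5} = - \frac{573}{20}$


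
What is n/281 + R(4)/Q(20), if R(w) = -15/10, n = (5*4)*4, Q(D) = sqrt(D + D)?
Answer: 80/281 - 3*sqrt(10)/40 ≈ 0.047527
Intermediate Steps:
Q(D) = sqrt(2)*sqrt(D) (Q(D) = sqrt(2*D) = sqrt(2)*sqrt(D))
n = 80 (n = 20*4 = 80)
R(w) = -3/2 (R(w) = -15*1/10 = -3/2)
n/281 + R(4)/Q(20) = 80/281 - 3*sqrt(10)/20/2 = 80/281 - 3*sqrt(10)/40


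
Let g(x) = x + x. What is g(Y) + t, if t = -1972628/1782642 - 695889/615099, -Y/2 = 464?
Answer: -339593386120093/182750218593 ≈ -1858.2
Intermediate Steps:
Y = -928 (Y = -2*464 = -928)
t = -408980411485/182750218593 (t = -1972628*1/1782642 - 695889*1/615099 = -986314/891321 - 231963/205033 = -408980411485/182750218593 ≈ -2.2379)
g(x) = 2*x
g(Y) + t = 2*(-928) - 408980411485/182750218593 = -1856 - 408980411485/182750218593 = -339593386120093/182750218593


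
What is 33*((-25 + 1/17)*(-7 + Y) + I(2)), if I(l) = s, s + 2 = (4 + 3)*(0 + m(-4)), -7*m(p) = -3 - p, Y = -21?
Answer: 390093/17 ≈ 22947.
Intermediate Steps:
m(p) = 3/7 + p/7 (m(p) = -(-3 - p)/7 = 3/7 + p/7)
s = -3 (s = -2 + (4 + 3)*(0 + (3/7 + (⅐)*(-4))) = -2 + 7*(0 + (3/7 - 4/7)) = -2 + 7*(0 - ⅐) = -2 + 7*(-⅐) = -2 - 1 = -3)
I(l) = -3
33*((-25 + 1/17)*(-7 + Y) + I(2)) = 33*((-25 + 1/17)*(-7 - 21) - 3) = 33*((-25 + 1/17)*(-28) - 3) = 33*(-424/17*(-28) - 3) = 33*(11872/17 - 3) = 33*(11821/17) = 390093/17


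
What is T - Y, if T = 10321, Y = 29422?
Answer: -19101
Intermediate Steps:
T - Y = 10321 - 1*29422 = 10321 - 29422 = -19101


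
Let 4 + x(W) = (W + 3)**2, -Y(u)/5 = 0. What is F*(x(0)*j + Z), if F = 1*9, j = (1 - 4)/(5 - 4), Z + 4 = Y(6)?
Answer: -171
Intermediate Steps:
Y(u) = 0 (Y(u) = -5*0 = 0)
Z = -4 (Z = -4 + 0 = -4)
j = -3 (j = -3/1 = -3*1 = -3)
x(W) = -4 + (3 + W)**2 (x(W) = -4 + (W + 3)**2 = -4 + (3 + W)**2)
F = 9
F*(x(0)*j + Z) = 9*((-4 + (3 + 0)**2)*(-3) - 4) = 9*((-4 + 3**2)*(-3) - 4) = 9*((-4 + 9)*(-3) - 4) = 9*(5*(-3) - 4) = 9*(-15 - 4) = 9*(-19) = -171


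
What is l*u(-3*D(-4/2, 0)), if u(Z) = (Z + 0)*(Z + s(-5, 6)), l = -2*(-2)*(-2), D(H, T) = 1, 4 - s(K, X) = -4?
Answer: 120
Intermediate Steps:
s(K, X) = 8 (s(K, X) = 4 - 1*(-4) = 4 + 4 = 8)
l = -8 (l = 4*(-2) = -8)
u(Z) = Z*(8 + Z) (u(Z) = (Z + 0)*(Z + 8) = Z*(8 + Z))
l*u(-3*D(-4/2, 0)) = -8*(-3*1)*(8 - 3*1) = -(-24)*(8 - 3) = -(-24)*5 = -8*(-15) = 120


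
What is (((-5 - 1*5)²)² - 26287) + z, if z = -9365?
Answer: -25652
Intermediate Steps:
(((-5 - 1*5)²)² - 26287) + z = (((-5 - 1*5)²)² - 26287) - 9365 = (((-5 - 5)²)² - 26287) - 9365 = (((-10)²)² - 26287) - 9365 = (100² - 26287) - 9365 = (10000 - 26287) - 9365 = -16287 - 9365 = -25652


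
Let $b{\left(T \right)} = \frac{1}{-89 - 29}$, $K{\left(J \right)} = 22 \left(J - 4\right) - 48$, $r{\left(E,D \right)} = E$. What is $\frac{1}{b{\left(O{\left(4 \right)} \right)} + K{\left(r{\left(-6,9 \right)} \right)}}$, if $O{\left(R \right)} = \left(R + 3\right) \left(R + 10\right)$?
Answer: $- \frac{118}{31625} \approx -0.0037312$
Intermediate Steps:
$K{\left(J \right)} = -136 + 22 J$ ($K{\left(J \right)} = 22 \left(-4 + J\right) - 48 = \left(-88 + 22 J\right) - 48 = -136 + 22 J$)
$O{\left(R \right)} = \left(3 + R\right) \left(10 + R\right)$
$b{\left(T \right)} = - \frac{1}{118}$ ($b{\left(T \right)} = \frac{1}{-118} = - \frac{1}{118}$)
$\frac{1}{b{\left(O{\left(4 \right)} \right)} + K{\left(r{\left(-6,9 \right)} \right)}} = \frac{1}{- \frac{1}{118} + \left(-136 + 22 \left(-6\right)\right)} = \frac{1}{- \frac{1}{118} - 268} = \frac{1}{- \frac{31625}{118}} = - \frac{118}{31625}$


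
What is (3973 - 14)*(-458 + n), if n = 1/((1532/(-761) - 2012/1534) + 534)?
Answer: -561640026918223/309748248 ≈ -1.8132e+6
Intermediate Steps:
n = 583687/309748248 (n = 1/((1532*(-1/761) - 2012*1/1534) + 534) = 1/((-1532/761 - 1006/767) + 534) = 1/(-1940610/583687 + 534) = 1/(309748248/583687) = 583687/309748248 ≈ 0.0018844)
(3973 - 14)*(-458 + n) = (3973 - 14)*(-458 + 583687/309748248) = 3959*(-141864113897/309748248) = -561640026918223/309748248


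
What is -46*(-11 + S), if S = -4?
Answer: 690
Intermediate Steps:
-46*(-11 + S) = -46*(-11 - 4) = -46*(-15) = 690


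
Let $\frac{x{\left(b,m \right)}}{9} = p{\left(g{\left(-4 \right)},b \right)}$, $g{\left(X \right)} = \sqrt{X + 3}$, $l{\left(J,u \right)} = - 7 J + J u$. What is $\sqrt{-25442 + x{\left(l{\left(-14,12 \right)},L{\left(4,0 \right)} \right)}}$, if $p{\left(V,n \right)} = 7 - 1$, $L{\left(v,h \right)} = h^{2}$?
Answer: $2 i \sqrt{6347} \approx 159.34 i$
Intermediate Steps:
$g{\left(X \right)} = \sqrt{3 + X}$
$p{\left(V,n \right)} = 6$ ($p{\left(V,n \right)} = 7 - 1 = 6$)
$x{\left(b,m \right)} = 54$ ($x{\left(b,m \right)} = 9 \cdot 6 = 54$)
$\sqrt{-25442 + x{\left(l{\left(-14,12 \right)},L{\left(4,0 \right)} \right)}} = \sqrt{-25442 + 54} = \sqrt{-25388} = 2 i \sqrt{6347}$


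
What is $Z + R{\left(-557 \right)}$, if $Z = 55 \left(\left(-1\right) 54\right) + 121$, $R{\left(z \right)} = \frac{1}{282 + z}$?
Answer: $- \frac{783476}{275} \approx -2849.0$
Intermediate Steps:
$Z = -2849$ ($Z = 55 \left(-54\right) + 121 = -2970 + 121 = -2849$)
$Z + R{\left(-557 \right)} = -2849 + \frac{1}{282 - 557} = -2849 + \frac{1}{-275} = -2849 - \frac{1}{275} = - \frac{783476}{275}$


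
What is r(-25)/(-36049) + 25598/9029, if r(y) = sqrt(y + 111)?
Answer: 25598/9029 - sqrt(86)/36049 ≈ 2.8348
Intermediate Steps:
r(y) = sqrt(111 + y)
r(-25)/(-36049) + 25598/9029 = sqrt(111 - 25)/(-36049) + 25598/9029 = sqrt(86)*(-1/36049) + 25598*(1/9029) = -sqrt(86)/36049 + 25598/9029 = 25598/9029 - sqrt(86)/36049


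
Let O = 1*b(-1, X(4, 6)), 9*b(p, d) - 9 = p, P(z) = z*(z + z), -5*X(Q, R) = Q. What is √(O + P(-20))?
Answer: 2*√1802/3 ≈ 28.300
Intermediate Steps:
X(Q, R) = -Q/5
P(z) = 2*z² (P(z) = z*(2*z) = 2*z²)
b(p, d) = 1 + p/9
O = 8/9 (O = 1*(1 + (⅑)*(-1)) = 1*(1 - ⅑) = 1*(8/9) = 8/9 ≈ 0.88889)
√(O + P(-20)) = √(8/9 + 2*(-20)²) = √(8/9 + 2*400) = √(8/9 + 800) = √(7208/9) = 2*√1802/3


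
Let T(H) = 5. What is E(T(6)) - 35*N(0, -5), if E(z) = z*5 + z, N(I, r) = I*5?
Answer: 30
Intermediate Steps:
N(I, r) = 5*I
E(z) = 6*z (E(z) = 5*z + z = 6*z)
E(T(6)) - 35*N(0, -5) = 6*5 - 175*0 = 30 - 35*0 = 30 + 0 = 30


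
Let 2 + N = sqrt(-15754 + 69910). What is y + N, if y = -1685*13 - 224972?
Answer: -246879 + 2*sqrt(13539) ≈ -2.4665e+5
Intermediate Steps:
N = -2 + 2*sqrt(13539) (N = -2 + sqrt(-15754 + 69910) = -2 + sqrt(54156) = -2 + 2*sqrt(13539) ≈ 230.71)
y = -246877 (y = -21905 - 224972 = -246877)
y + N = -246877 + (-2 + 2*sqrt(13539)) = -246879 + 2*sqrt(13539)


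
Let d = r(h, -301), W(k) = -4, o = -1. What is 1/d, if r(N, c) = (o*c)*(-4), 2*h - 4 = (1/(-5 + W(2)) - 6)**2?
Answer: -1/1204 ≈ -0.00083056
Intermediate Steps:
h = 3349/162 (h = 2 + (1/(-5 - 4) - 6)**2/2 = 2 + (1/(-9) - 6)**2/2 = 2 + (-1/9 - 6)**2/2 = 2 + (-55/9)**2/2 = 2 + (1/2)*(3025/81) = 2 + 3025/162 = 3349/162 ≈ 20.673)
r(N, c) = 4*c (r(N, c) = -c*(-4) = 4*c)
d = -1204 (d = 4*(-301) = -1204)
1/d = 1/(-1204) = -1/1204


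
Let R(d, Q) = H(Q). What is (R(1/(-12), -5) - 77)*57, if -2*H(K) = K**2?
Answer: -10203/2 ≈ -5101.5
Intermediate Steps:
H(K) = -K**2/2
R(d, Q) = -Q**2/2
(R(1/(-12), -5) - 77)*57 = (-1/2*(-5)**2 - 77)*57 = (-1/2*25 - 77)*57 = (-25/2 - 77)*57 = -179/2*57 = -10203/2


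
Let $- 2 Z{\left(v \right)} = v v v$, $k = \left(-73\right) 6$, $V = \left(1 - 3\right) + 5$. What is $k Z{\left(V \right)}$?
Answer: $5913$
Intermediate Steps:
$V = 3$ ($V = -2 + 5 = 3$)
$k = -438$
$Z{\left(v \right)} = - \frac{v^{3}}{2}$ ($Z{\left(v \right)} = - \frac{v v v}{2} = - \frac{v^{2} v}{2} = - \frac{v^{3}}{2}$)
$k Z{\left(V \right)} = - 438 \left(- \frac{3^{3}}{2}\right) = - 438 \left(\left(- \frac{1}{2}\right) 27\right) = \left(-438\right) \left(- \frac{27}{2}\right) = 5913$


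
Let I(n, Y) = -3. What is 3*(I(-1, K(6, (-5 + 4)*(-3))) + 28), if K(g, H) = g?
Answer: 75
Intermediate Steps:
3*(I(-1, K(6, (-5 + 4)*(-3))) + 28) = 3*(-3 + 28) = 3*25 = 75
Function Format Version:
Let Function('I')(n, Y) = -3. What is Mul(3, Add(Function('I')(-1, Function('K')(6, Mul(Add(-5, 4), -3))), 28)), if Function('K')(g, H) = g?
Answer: 75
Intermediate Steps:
Mul(3, Add(Function('I')(-1, Function('K')(6, Mul(Add(-5, 4), -3))), 28)) = Mul(3, Add(-3, 28)) = Mul(3, 25) = 75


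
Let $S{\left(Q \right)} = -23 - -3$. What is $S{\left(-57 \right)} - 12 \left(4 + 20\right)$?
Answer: $-308$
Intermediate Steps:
$S{\left(Q \right)} = -20$ ($S{\left(Q \right)} = -23 + 3 = -20$)
$S{\left(-57 \right)} - 12 \left(4 + 20\right) = -20 - 12 \left(4 + 20\right) = -20 - 288 = -308$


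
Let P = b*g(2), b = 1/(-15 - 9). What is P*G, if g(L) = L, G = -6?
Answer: ½ ≈ 0.50000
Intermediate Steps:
b = -1/24 (b = 1/(-24) = -1/24 ≈ -0.041667)
P = -1/12 (P = -1/24*2 = -1/12 ≈ -0.083333)
P*G = -1/12*(-6) = ½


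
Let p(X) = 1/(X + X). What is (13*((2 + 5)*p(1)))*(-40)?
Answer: -1820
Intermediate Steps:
p(X) = 1/(2*X)
(13*((2 + 5)*p(1)))*(-40) = (13*((2 + 5)*((½)/1)))*(-40) = (13*(7*((½)*1)))*(-40) = (13*(7*(½)))*(-40) = (13*(7/2))*(-40) = (91/2)*(-40) = -1820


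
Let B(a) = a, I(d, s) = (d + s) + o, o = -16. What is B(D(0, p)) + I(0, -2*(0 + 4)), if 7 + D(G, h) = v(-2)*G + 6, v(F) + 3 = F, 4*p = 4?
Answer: -25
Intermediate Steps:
p = 1 (p = (¼)*4 = 1)
v(F) = -3 + F
D(G, h) = -1 - 5*G (D(G, h) = -7 + ((-3 - 2)*G + 6) = -7 + (-5*G + 6) = -7 + (6 - 5*G) = -1 - 5*G)
I(d, s) = -16 + d + s (I(d, s) = (d + s) - 16 = -16 + d + s)
B(D(0, p)) + I(0, -2*(0 + 4)) = (-1 - 5*0) + (-16 + 0 - 2*(0 + 4)) = (-1 + 0) + (-16 + 0 - 2*4) = -1 + (-16 + 0 - 8) = -1 - 24 = -25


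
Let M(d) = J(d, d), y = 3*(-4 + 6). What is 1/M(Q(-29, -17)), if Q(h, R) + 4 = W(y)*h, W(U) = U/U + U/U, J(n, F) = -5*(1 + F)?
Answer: 1/305 ≈ 0.0032787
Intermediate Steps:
y = 6 (y = 3*2 = 6)
J(n, F) = -5 - 5*F
W(U) = 2 (W(U) = 1 + 1 = 2)
Q(h, R) = -4 + 2*h
M(d) = -5 - 5*d
1/M(Q(-29, -17)) = 1/(-5 - 5*(-4 + 2*(-29))) = 1/(-5 - 5*(-4 - 58)) = 1/(-5 - 5*(-62)) = 1/(-5 + 310) = 1/305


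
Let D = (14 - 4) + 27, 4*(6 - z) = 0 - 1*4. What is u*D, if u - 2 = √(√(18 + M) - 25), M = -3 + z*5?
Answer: 74 + 37*√(-25 + 5*√2) ≈ 74.0 + 156.67*I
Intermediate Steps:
z = 7 (z = 6 - (0 - 1*4)/4 = 6 - (0 - 4)/4 = 6 - ¼*(-4) = 6 + 1 = 7)
M = 32 (M = -3 + 7*5 = -3 + 35 = 32)
u = 2 + √(-25 + 5*√2) (u = 2 + √(√(18 + 32) - 25) = 2 + √(√50 - 25) = 2 + √(5*√2 - 25) = 2 + √(-25 + 5*√2) ≈ 2.0 + 4.2343*I)
D = 37 (D = 10 + 27 = 37)
u*D = (2 + √(-25 + 5*√2))*37 = 74 + 37*√(-25 + 5*√2)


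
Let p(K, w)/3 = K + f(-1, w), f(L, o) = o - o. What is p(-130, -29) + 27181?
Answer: 26791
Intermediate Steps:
f(L, o) = 0
p(K, w) = 3*K (p(K, w) = 3*(K + 0) = 3*K)
p(-130, -29) + 27181 = 3*(-130) + 27181 = -390 + 27181 = 26791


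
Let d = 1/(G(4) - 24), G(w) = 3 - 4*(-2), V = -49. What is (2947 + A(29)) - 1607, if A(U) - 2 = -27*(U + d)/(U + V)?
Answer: 89768/65 ≈ 1381.0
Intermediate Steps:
G(w) = 11 (G(w) = 3 + 8 = 11)
d = -1/13 (d = 1/(11 - 24) = 1/(-13) = -1/13 ≈ -0.076923)
A(U) = 2 - 27*(-1/13 + U)/(-49 + U) (A(U) = 2 - 27*(U - 1/13)/(U - 49) = 2 - 27*(-1/13 + U)/(-49 + U))
(2947 + A(29)) - 1607 = (2947 + (-1247 - 325*29)/(13*(-49 + 29))) - 1607 = (2947 + (1/13)*(-1247 - 9425)/(-20)) - 1607 = (2947 + (1/13)*(-1/20)*(-10672)) - 1607 = (2947 + 2668/65) - 1607 = 194223/65 - 1607 = 89768/65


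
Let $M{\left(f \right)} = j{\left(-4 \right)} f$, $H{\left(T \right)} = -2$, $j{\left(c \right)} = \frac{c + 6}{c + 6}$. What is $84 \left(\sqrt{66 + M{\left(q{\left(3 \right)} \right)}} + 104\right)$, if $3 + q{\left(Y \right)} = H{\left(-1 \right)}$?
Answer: $8736 + 84 \sqrt{61} \approx 9392.1$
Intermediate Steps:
$j{\left(c \right)} = 1$ ($j{\left(c \right)} = \frac{6 + c}{6 + c} = 1$)
$q{\left(Y \right)} = -5$ ($q{\left(Y \right)} = -3 - 2 = -5$)
$M{\left(f \right)} = f$ ($M{\left(f \right)} = 1 f = f$)
$84 \left(\sqrt{66 + M{\left(q{\left(3 \right)} \right)}} + 104\right) = 84 \left(\sqrt{66 - 5} + 104\right) = 84 \left(\sqrt{61} + 104\right) = 84 \left(104 + \sqrt{61}\right) = 8736 + 84 \sqrt{61}$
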